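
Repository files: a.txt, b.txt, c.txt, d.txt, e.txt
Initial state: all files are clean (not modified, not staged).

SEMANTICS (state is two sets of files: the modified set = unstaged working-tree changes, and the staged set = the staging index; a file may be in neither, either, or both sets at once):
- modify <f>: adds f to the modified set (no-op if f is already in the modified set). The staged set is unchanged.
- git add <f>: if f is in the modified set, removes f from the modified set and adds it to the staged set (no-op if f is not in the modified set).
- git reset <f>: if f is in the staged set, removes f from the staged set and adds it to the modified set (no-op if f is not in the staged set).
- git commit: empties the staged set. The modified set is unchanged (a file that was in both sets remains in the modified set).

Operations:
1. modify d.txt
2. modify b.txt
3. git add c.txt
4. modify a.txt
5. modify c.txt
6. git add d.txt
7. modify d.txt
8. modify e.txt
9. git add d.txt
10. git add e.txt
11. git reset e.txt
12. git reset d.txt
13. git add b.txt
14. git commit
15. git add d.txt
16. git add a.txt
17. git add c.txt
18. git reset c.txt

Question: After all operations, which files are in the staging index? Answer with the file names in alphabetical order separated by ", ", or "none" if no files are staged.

Answer: a.txt, d.txt

Derivation:
After op 1 (modify d.txt): modified={d.txt} staged={none}
After op 2 (modify b.txt): modified={b.txt, d.txt} staged={none}
After op 3 (git add c.txt): modified={b.txt, d.txt} staged={none}
After op 4 (modify a.txt): modified={a.txt, b.txt, d.txt} staged={none}
After op 5 (modify c.txt): modified={a.txt, b.txt, c.txt, d.txt} staged={none}
After op 6 (git add d.txt): modified={a.txt, b.txt, c.txt} staged={d.txt}
After op 7 (modify d.txt): modified={a.txt, b.txt, c.txt, d.txt} staged={d.txt}
After op 8 (modify e.txt): modified={a.txt, b.txt, c.txt, d.txt, e.txt} staged={d.txt}
After op 9 (git add d.txt): modified={a.txt, b.txt, c.txt, e.txt} staged={d.txt}
After op 10 (git add e.txt): modified={a.txt, b.txt, c.txt} staged={d.txt, e.txt}
After op 11 (git reset e.txt): modified={a.txt, b.txt, c.txt, e.txt} staged={d.txt}
After op 12 (git reset d.txt): modified={a.txt, b.txt, c.txt, d.txt, e.txt} staged={none}
After op 13 (git add b.txt): modified={a.txt, c.txt, d.txt, e.txt} staged={b.txt}
After op 14 (git commit): modified={a.txt, c.txt, d.txt, e.txt} staged={none}
After op 15 (git add d.txt): modified={a.txt, c.txt, e.txt} staged={d.txt}
After op 16 (git add a.txt): modified={c.txt, e.txt} staged={a.txt, d.txt}
After op 17 (git add c.txt): modified={e.txt} staged={a.txt, c.txt, d.txt}
After op 18 (git reset c.txt): modified={c.txt, e.txt} staged={a.txt, d.txt}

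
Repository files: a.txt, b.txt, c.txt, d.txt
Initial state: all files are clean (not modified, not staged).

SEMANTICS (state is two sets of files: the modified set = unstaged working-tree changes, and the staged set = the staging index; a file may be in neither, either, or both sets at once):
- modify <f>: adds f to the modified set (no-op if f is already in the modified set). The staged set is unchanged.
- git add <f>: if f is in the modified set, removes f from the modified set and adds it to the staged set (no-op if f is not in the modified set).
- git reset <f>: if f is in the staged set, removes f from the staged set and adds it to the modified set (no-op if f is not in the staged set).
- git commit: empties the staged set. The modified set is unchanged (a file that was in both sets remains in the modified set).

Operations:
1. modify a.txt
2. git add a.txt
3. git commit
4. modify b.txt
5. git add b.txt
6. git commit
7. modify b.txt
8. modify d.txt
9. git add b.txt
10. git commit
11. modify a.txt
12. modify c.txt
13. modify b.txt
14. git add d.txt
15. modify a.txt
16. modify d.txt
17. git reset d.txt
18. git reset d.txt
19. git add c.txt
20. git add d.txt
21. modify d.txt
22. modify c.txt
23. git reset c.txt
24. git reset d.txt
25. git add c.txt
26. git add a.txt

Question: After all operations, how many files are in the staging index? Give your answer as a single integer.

After op 1 (modify a.txt): modified={a.txt} staged={none}
After op 2 (git add a.txt): modified={none} staged={a.txt}
After op 3 (git commit): modified={none} staged={none}
After op 4 (modify b.txt): modified={b.txt} staged={none}
After op 5 (git add b.txt): modified={none} staged={b.txt}
After op 6 (git commit): modified={none} staged={none}
After op 7 (modify b.txt): modified={b.txt} staged={none}
After op 8 (modify d.txt): modified={b.txt, d.txt} staged={none}
After op 9 (git add b.txt): modified={d.txt} staged={b.txt}
After op 10 (git commit): modified={d.txt} staged={none}
After op 11 (modify a.txt): modified={a.txt, d.txt} staged={none}
After op 12 (modify c.txt): modified={a.txt, c.txt, d.txt} staged={none}
After op 13 (modify b.txt): modified={a.txt, b.txt, c.txt, d.txt} staged={none}
After op 14 (git add d.txt): modified={a.txt, b.txt, c.txt} staged={d.txt}
After op 15 (modify a.txt): modified={a.txt, b.txt, c.txt} staged={d.txt}
After op 16 (modify d.txt): modified={a.txt, b.txt, c.txt, d.txt} staged={d.txt}
After op 17 (git reset d.txt): modified={a.txt, b.txt, c.txt, d.txt} staged={none}
After op 18 (git reset d.txt): modified={a.txt, b.txt, c.txt, d.txt} staged={none}
After op 19 (git add c.txt): modified={a.txt, b.txt, d.txt} staged={c.txt}
After op 20 (git add d.txt): modified={a.txt, b.txt} staged={c.txt, d.txt}
After op 21 (modify d.txt): modified={a.txt, b.txt, d.txt} staged={c.txt, d.txt}
After op 22 (modify c.txt): modified={a.txt, b.txt, c.txt, d.txt} staged={c.txt, d.txt}
After op 23 (git reset c.txt): modified={a.txt, b.txt, c.txt, d.txt} staged={d.txt}
After op 24 (git reset d.txt): modified={a.txt, b.txt, c.txt, d.txt} staged={none}
After op 25 (git add c.txt): modified={a.txt, b.txt, d.txt} staged={c.txt}
After op 26 (git add a.txt): modified={b.txt, d.txt} staged={a.txt, c.txt}
Final staged set: {a.txt, c.txt} -> count=2

Answer: 2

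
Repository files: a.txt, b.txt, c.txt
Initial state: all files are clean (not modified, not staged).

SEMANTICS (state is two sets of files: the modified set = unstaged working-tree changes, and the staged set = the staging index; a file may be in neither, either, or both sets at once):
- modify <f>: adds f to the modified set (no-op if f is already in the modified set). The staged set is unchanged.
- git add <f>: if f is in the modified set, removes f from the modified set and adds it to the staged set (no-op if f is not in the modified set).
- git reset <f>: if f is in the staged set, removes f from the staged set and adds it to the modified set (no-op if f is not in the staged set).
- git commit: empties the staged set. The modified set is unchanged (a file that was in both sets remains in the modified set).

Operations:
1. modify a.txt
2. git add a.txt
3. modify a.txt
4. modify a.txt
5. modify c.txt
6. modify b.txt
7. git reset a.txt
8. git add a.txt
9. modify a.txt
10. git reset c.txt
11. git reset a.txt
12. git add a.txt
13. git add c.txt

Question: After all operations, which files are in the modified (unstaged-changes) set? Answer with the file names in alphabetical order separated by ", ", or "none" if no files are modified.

After op 1 (modify a.txt): modified={a.txt} staged={none}
After op 2 (git add a.txt): modified={none} staged={a.txt}
After op 3 (modify a.txt): modified={a.txt} staged={a.txt}
After op 4 (modify a.txt): modified={a.txt} staged={a.txt}
After op 5 (modify c.txt): modified={a.txt, c.txt} staged={a.txt}
After op 6 (modify b.txt): modified={a.txt, b.txt, c.txt} staged={a.txt}
After op 7 (git reset a.txt): modified={a.txt, b.txt, c.txt} staged={none}
After op 8 (git add a.txt): modified={b.txt, c.txt} staged={a.txt}
After op 9 (modify a.txt): modified={a.txt, b.txt, c.txt} staged={a.txt}
After op 10 (git reset c.txt): modified={a.txt, b.txt, c.txt} staged={a.txt}
After op 11 (git reset a.txt): modified={a.txt, b.txt, c.txt} staged={none}
After op 12 (git add a.txt): modified={b.txt, c.txt} staged={a.txt}
After op 13 (git add c.txt): modified={b.txt} staged={a.txt, c.txt}

Answer: b.txt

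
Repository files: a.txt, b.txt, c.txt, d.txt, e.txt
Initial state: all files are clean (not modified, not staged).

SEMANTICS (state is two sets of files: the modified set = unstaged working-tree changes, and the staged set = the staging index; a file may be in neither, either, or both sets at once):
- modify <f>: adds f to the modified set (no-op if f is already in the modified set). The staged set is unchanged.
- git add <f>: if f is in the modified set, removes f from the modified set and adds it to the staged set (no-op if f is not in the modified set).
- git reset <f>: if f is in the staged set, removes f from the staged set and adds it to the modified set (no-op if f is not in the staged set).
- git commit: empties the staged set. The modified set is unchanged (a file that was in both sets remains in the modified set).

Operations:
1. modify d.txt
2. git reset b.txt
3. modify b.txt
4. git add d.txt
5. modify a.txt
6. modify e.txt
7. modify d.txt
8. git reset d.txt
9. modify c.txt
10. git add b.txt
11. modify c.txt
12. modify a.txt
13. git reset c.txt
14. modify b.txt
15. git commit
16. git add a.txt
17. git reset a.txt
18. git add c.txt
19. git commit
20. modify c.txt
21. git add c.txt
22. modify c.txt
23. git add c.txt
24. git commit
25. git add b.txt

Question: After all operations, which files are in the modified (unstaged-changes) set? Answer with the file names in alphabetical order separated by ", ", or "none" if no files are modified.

After op 1 (modify d.txt): modified={d.txt} staged={none}
After op 2 (git reset b.txt): modified={d.txt} staged={none}
After op 3 (modify b.txt): modified={b.txt, d.txt} staged={none}
After op 4 (git add d.txt): modified={b.txt} staged={d.txt}
After op 5 (modify a.txt): modified={a.txt, b.txt} staged={d.txt}
After op 6 (modify e.txt): modified={a.txt, b.txt, e.txt} staged={d.txt}
After op 7 (modify d.txt): modified={a.txt, b.txt, d.txt, e.txt} staged={d.txt}
After op 8 (git reset d.txt): modified={a.txt, b.txt, d.txt, e.txt} staged={none}
After op 9 (modify c.txt): modified={a.txt, b.txt, c.txt, d.txt, e.txt} staged={none}
After op 10 (git add b.txt): modified={a.txt, c.txt, d.txt, e.txt} staged={b.txt}
After op 11 (modify c.txt): modified={a.txt, c.txt, d.txt, e.txt} staged={b.txt}
After op 12 (modify a.txt): modified={a.txt, c.txt, d.txt, e.txt} staged={b.txt}
After op 13 (git reset c.txt): modified={a.txt, c.txt, d.txt, e.txt} staged={b.txt}
After op 14 (modify b.txt): modified={a.txt, b.txt, c.txt, d.txt, e.txt} staged={b.txt}
After op 15 (git commit): modified={a.txt, b.txt, c.txt, d.txt, e.txt} staged={none}
After op 16 (git add a.txt): modified={b.txt, c.txt, d.txt, e.txt} staged={a.txt}
After op 17 (git reset a.txt): modified={a.txt, b.txt, c.txt, d.txt, e.txt} staged={none}
After op 18 (git add c.txt): modified={a.txt, b.txt, d.txt, e.txt} staged={c.txt}
After op 19 (git commit): modified={a.txt, b.txt, d.txt, e.txt} staged={none}
After op 20 (modify c.txt): modified={a.txt, b.txt, c.txt, d.txt, e.txt} staged={none}
After op 21 (git add c.txt): modified={a.txt, b.txt, d.txt, e.txt} staged={c.txt}
After op 22 (modify c.txt): modified={a.txt, b.txt, c.txt, d.txt, e.txt} staged={c.txt}
After op 23 (git add c.txt): modified={a.txt, b.txt, d.txt, e.txt} staged={c.txt}
After op 24 (git commit): modified={a.txt, b.txt, d.txt, e.txt} staged={none}
After op 25 (git add b.txt): modified={a.txt, d.txt, e.txt} staged={b.txt}

Answer: a.txt, d.txt, e.txt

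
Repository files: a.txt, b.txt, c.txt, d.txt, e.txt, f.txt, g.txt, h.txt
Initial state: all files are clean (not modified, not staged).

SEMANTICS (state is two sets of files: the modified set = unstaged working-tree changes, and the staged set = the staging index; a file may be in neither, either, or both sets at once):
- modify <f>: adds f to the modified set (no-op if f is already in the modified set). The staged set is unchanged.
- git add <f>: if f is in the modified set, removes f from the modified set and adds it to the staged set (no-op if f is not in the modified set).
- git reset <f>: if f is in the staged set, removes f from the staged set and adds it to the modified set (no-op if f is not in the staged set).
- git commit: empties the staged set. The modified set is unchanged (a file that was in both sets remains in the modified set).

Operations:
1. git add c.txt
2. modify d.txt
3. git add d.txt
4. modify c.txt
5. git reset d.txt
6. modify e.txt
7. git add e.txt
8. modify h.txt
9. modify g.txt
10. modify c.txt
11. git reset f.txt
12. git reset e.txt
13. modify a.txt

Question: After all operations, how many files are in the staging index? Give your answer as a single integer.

Answer: 0

Derivation:
After op 1 (git add c.txt): modified={none} staged={none}
After op 2 (modify d.txt): modified={d.txt} staged={none}
After op 3 (git add d.txt): modified={none} staged={d.txt}
After op 4 (modify c.txt): modified={c.txt} staged={d.txt}
After op 5 (git reset d.txt): modified={c.txt, d.txt} staged={none}
After op 6 (modify e.txt): modified={c.txt, d.txt, e.txt} staged={none}
After op 7 (git add e.txt): modified={c.txt, d.txt} staged={e.txt}
After op 8 (modify h.txt): modified={c.txt, d.txt, h.txt} staged={e.txt}
After op 9 (modify g.txt): modified={c.txt, d.txt, g.txt, h.txt} staged={e.txt}
After op 10 (modify c.txt): modified={c.txt, d.txt, g.txt, h.txt} staged={e.txt}
After op 11 (git reset f.txt): modified={c.txt, d.txt, g.txt, h.txt} staged={e.txt}
After op 12 (git reset e.txt): modified={c.txt, d.txt, e.txt, g.txt, h.txt} staged={none}
After op 13 (modify a.txt): modified={a.txt, c.txt, d.txt, e.txt, g.txt, h.txt} staged={none}
Final staged set: {none} -> count=0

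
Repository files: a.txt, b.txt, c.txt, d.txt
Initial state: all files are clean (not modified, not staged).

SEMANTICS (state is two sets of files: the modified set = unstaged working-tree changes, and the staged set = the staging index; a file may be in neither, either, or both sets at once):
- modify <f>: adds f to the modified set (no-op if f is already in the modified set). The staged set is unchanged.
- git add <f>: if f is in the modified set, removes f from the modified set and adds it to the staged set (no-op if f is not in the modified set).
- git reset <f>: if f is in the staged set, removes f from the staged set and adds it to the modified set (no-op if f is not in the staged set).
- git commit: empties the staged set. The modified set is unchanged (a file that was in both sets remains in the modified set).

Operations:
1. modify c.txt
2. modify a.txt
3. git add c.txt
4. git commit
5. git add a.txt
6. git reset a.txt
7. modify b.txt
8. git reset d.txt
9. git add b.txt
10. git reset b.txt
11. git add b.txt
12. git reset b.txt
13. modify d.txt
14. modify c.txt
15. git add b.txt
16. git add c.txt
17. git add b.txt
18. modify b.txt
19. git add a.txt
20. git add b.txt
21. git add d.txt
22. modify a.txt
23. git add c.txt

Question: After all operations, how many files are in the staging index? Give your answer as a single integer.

After op 1 (modify c.txt): modified={c.txt} staged={none}
After op 2 (modify a.txt): modified={a.txt, c.txt} staged={none}
After op 3 (git add c.txt): modified={a.txt} staged={c.txt}
After op 4 (git commit): modified={a.txt} staged={none}
After op 5 (git add a.txt): modified={none} staged={a.txt}
After op 6 (git reset a.txt): modified={a.txt} staged={none}
After op 7 (modify b.txt): modified={a.txt, b.txt} staged={none}
After op 8 (git reset d.txt): modified={a.txt, b.txt} staged={none}
After op 9 (git add b.txt): modified={a.txt} staged={b.txt}
After op 10 (git reset b.txt): modified={a.txt, b.txt} staged={none}
After op 11 (git add b.txt): modified={a.txt} staged={b.txt}
After op 12 (git reset b.txt): modified={a.txt, b.txt} staged={none}
After op 13 (modify d.txt): modified={a.txt, b.txt, d.txt} staged={none}
After op 14 (modify c.txt): modified={a.txt, b.txt, c.txt, d.txt} staged={none}
After op 15 (git add b.txt): modified={a.txt, c.txt, d.txt} staged={b.txt}
After op 16 (git add c.txt): modified={a.txt, d.txt} staged={b.txt, c.txt}
After op 17 (git add b.txt): modified={a.txt, d.txt} staged={b.txt, c.txt}
After op 18 (modify b.txt): modified={a.txt, b.txt, d.txt} staged={b.txt, c.txt}
After op 19 (git add a.txt): modified={b.txt, d.txt} staged={a.txt, b.txt, c.txt}
After op 20 (git add b.txt): modified={d.txt} staged={a.txt, b.txt, c.txt}
After op 21 (git add d.txt): modified={none} staged={a.txt, b.txt, c.txt, d.txt}
After op 22 (modify a.txt): modified={a.txt} staged={a.txt, b.txt, c.txt, d.txt}
After op 23 (git add c.txt): modified={a.txt} staged={a.txt, b.txt, c.txt, d.txt}
Final staged set: {a.txt, b.txt, c.txt, d.txt} -> count=4

Answer: 4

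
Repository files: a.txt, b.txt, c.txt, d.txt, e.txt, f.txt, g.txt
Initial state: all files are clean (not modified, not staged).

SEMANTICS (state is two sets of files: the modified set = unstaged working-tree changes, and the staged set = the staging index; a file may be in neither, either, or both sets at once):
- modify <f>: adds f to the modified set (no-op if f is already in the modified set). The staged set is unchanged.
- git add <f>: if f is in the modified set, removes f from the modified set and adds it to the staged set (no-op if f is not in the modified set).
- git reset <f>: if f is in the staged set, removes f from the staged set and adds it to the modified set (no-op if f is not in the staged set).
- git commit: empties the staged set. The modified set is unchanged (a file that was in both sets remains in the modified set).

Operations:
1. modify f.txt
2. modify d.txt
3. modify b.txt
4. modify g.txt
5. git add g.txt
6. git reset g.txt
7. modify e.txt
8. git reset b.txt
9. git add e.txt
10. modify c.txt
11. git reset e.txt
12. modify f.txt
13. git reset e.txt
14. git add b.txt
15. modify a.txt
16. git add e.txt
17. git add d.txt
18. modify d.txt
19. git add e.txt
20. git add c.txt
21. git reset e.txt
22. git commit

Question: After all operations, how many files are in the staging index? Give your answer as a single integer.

After op 1 (modify f.txt): modified={f.txt} staged={none}
After op 2 (modify d.txt): modified={d.txt, f.txt} staged={none}
After op 3 (modify b.txt): modified={b.txt, d.txt, f.txt} staged={none}
After op 4 (modify g.txt): modified={b.txt, d.txt, f.txt, g.txt} staged={none}
After op 5 (git add g.txt): modified={b.txt, d.txt, f.txt} staged={g.txt}
After op 6 (git reset g.txt): modified={b.txt, d.txt, f.txt, g.txt} staged={none}
After op 7 (modify e.txt): modified={b.txt, d.txt, e.txt, f.txt, g.txt} staged={none}
After op 8 (git reset b.txt): modified={b.txt, d.txt, e.txt, f.txt, g.txt} staged={none}
After op 9 (git add e.txt): modified={b.txt, d.txt, f.txt, g.txt} staged={e.txt}
After op 10 (modify c.txt): modified={b.txt, c.txt, d.txt, f.txt, g.txt} staged={e.txt}
After op 11 (git reset e.txt): modified={b.txt, c.txt, d.txt, e.txt, f.txt, g.txt} staged={none}
After op 12 (modify f.txt): modified={b.txt, c.txt, d.txt, e.txt, f.txt, g.txt} staged={none}
After op 13 (git reset e.txt): modified={b.txt, c.txt, d.txt, e.txt, f.txt, g.txt} staged={none}
After op 14 (git add b.txt): modified={c.txt, d.txt, e.txt, f.txt, g.txt} staged={b.txt}
After op 15 (modify a.txt): modified={a.txt, c.txt, d.txt, e.txt, f.txt, g.txt} staged={b.txt}
After op 16 (git add e.txt): modified={a.txt, c.txt, d.txt, f.txt, g.txt} staged={b.txt, e.txt}
After op 17 (git add d.txt): modified={a.txt, c.txt, f.txt, g.txt} staged={b.txt, d.txt, e.txt}
After op 18 (modify d.txt): modified={a.txt, c.txt, d.txt, f.txt, g.txt} staged={b.txt, d.txt, e.txt}
After op 19 (git add e.txt): modified={a.txt, c.txt, d.txt, f.txt, g.txt} staged={b.txt, d.txt, e.txt}
After op 20 (git add c.txt): modified={a.txt, d.txt, f.txt, g.txt} staged={b.txt, c.txt, d.txt, e.txt}
After op 21 (git reset e.txt): modified={a.txt, d.txt, e.txt, f.txt, g.txt} staged={b.txt, c.txt, d.txt}
After op 22 (git commit): modified={a.txt, d.txt, e.txt, f.txt, g.txt} staged={none}
Final staged set: {none} -> count=0

Answer: 0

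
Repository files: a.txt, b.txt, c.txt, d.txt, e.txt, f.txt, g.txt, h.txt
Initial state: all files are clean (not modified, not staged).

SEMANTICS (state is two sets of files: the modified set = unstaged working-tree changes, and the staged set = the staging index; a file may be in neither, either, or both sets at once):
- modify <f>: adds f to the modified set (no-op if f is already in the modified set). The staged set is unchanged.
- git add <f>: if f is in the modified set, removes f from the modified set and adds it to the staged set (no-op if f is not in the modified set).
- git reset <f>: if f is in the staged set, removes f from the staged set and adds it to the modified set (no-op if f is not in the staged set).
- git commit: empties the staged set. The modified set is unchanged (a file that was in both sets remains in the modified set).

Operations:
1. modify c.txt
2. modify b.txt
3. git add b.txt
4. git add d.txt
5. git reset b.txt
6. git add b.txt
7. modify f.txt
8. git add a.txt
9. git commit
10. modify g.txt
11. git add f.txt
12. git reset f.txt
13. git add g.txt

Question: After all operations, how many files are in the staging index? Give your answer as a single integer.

Answer: 1

Derivation:
After op 1 (modify c.txt): modified={c.txt} staged={none}
After op 2 (modify b.txt): modified={b.txt, c.txt} staged={none}
After op 3 (git add b.txt): modified={c.txt} staged={b.txt}
After op 4 (git add d.txt): modified={c.txt} staged={b.txt}
After op 5 (git reset b.txt): modified={b.txt, c.txt} staged={none}
After op 6 (git add b.txt): modified={c.txt} staged={b.txt}
After op 7 (modify f.txt): modified={c.txt, f.txt} staged={b.txt}
After op 8 (git add a.txt): modified={c.txt, f.txt} staged={b.txt}
After op 9 (git commit): modified={c.txt, f.txt} staged={none}
After op 10 (modify g.txt): modified={c.txt, f.txt, g.txt} staged={none}
After op 11 (git add f.txt): modified={c.txt, g.txt} staged={f.txt}
After op 12 (git reset f.txt): modified={c.txt, f.txt, g.txt} staged={none}
After op 13 (git add g.txt): modified={c.txt, f.txt} staged={g.txt}
Final staged set: {g.txt} -> count=1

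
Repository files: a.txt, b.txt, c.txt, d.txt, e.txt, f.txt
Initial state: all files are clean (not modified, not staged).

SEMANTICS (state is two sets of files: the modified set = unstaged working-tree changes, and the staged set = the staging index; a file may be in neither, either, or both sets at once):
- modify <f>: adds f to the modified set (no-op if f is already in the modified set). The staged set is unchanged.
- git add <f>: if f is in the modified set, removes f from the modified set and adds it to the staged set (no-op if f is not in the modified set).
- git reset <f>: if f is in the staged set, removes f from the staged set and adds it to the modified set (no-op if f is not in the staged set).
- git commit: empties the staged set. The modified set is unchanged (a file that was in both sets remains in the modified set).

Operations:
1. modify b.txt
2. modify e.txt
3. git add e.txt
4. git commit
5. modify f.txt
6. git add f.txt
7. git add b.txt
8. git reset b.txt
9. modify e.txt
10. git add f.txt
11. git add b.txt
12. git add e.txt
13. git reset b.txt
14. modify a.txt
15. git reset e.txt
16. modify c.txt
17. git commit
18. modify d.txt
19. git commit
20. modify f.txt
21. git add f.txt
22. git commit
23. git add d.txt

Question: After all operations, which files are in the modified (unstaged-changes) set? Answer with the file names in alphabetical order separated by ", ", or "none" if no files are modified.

Answer: a.txt, b.txt, c.txt, e.txt

Derivation:
After op 1 (modify b.txt): modified={b.txt} staged={none}
After op 2 (modify e.txt): modified={b.txt, e.txt} staged={none}
After op 3 (git add e.txt): modified={b.txt} staged={e.txt}
After op 4 (git commit): modified={b.txt} staged={none}
After op 5 (modify f.txt): modified={b.txt, f.txt} staged={none}
After op 6 (git add f.txt): modified={b.txt} staged={f.txt}
After op 7 (git add b.txt): modified={none} staged={b.txt, f.txt}
After op 8 (git reset b.txt): modified={b.txt} staged={f.txt}
After op 9 (modify e.txt): modified={b.txt, e.txt} staged={f.txt}
After op 10 (git add f.txt): modified={b.txt, e.txt} staged={f.txt}
After op 11 (git add b.txt): modified={e.txt} staged={b.txt, f.txt}
After op 12 (git add e.txt): modified={none} staged={b.txt, e.txt, f.txt}
After op 13 (git reset b.txt): modified={b.txt} staged={e.txt, f.txt}
After op 14 (modify a.txt): modified={a.txt, b.txt} staged={e.txt, f.txt}
After op 15 (git reset e.txt): modified={a.txt, b.txt, e.txt} staged={f.txt}
After op 16 (modify c.txt): modified={a.txt, b.txt, c.txt, e.txt} staged={f.txt}
After op 17 (git commit): modified={a.txt, b.txt, c.txt, e.txt} staged={none}
After op 18 (modify d.txt): modified={a.txt, b.txt, c.txt, d.txt, e.txt} staged={none}
After op 19 (git commit): modified={a.txt, b.txt, c.txt, d.txt, e.txt} staged={none}
After op 20 (modify f.txt): modified={a.txt, b.txt, c.txt, d.txt, e.txt, f.txt} staged={none}
After op 21 (git add f.txt): modified={a.txt, b.txt, c.txt, d.txt, e.txt} staged={f.txt}
After op 22 (git commit): modified={a.txt, b.txt, c.txt, d.txt, e.txt} staged={none}
After op 23 (git add d.txt): modified={a.txt, b.txt, c.txt, e.txt} staged={d.txt}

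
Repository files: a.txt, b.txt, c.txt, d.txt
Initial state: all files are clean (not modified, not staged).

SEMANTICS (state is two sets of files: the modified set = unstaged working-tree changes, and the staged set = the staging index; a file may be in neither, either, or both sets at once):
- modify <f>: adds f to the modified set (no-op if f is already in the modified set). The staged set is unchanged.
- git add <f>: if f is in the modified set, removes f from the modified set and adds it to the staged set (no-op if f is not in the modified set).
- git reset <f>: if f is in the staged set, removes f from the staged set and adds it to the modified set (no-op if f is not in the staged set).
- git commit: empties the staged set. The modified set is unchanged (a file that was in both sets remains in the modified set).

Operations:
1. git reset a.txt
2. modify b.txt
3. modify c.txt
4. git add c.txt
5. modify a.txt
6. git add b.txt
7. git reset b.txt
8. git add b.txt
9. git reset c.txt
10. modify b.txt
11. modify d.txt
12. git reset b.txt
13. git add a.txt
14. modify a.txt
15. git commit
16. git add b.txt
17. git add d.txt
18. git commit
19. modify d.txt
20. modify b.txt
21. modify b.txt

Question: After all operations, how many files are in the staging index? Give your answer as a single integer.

Answer: 0

Derivation:
After op 1 (git reset a.txt): modified={none} staged={none}
After op 2 (modify b.txt): modified={b.txt} staged={none}
After op 3 (modify c.txt): modified={b.txt, c.txt} staged={none}
After op 4 (git add c.txt): modified={b.txt} staged={c.txt}
After op 5 (modify a.txt): modified={a.txt, b.txt} staged={c.txt}
After op 6 (git add b.txt): modified={a.txt} staged={b.txt, c.txt}
After op 7 (git reset b.txt): modified={a.txt, b.txt} staged={c.txt}
After op 8 (git add b.txt): modified={a.txt} staged={b.txt, c.txt}
After op 9 (git reset c.txt): modified={a.txt, c.txt} staged={b.txt}
After op 10 (modify b.txt): modified={a.txt, b.txt, c.txt} staged={b.txt}
After op 11 (modify d.txt): modified={a.txt, b.txt, c.txt, d.txt} staged={b.txt}
After op 12 (git reset b.txt): modified={a.txt, b.txt, c.txt, d.txt} staged={none}
After op 13 (git add a.txt): modified={b.txt, c.txt, d.txt} staged={a.txt}
After op 14 (modify a.txt): modified={a.txt, b.txt, c.txt, d.txt} staged={a.txt}
After op 15 (git commit): modified={a.txt, b.txt, c.txt, d.txt} staged={none}
After op 16 (git add b.txt): modified={a.txt, c.txt, d.txt} staged={b.txt}
After op 17 (git add d.txt): modified={a.txt, c.txt} staged={b.txt, d.txt}
After op 18 (git commit): modified={a.txt, c.txt} staged={none}
After op 19 (modify d.txt): modified={a.txt, c.txt, d.txt} staged={none}
After op 20 (modify b.txt): modified={a.txt, b.txt, c.txt, d.txt} staged={none}
After op 21 (modify b.txt): modified={a.txt, b.txt, c.txt, d.txt} staged={none}
Final staged set: {none} -> count=0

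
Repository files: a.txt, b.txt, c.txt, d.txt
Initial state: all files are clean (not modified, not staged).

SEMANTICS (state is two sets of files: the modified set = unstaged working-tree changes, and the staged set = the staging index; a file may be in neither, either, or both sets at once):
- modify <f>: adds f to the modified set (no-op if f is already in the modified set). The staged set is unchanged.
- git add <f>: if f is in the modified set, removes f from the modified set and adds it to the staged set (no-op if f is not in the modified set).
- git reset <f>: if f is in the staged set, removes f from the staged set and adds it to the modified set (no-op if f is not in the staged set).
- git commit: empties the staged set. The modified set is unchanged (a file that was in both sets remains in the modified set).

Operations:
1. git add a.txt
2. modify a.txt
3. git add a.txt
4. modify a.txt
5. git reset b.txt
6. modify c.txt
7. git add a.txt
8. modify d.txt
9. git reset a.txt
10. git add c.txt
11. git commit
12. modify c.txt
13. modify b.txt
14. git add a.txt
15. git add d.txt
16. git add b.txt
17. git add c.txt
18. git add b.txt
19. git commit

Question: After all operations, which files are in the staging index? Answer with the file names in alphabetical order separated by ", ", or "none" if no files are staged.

After op 1 (git add a.txt): modified={none} staged={none}
After op 2 (modify a.txt): modified={a.txt} staged={none}
After op 3 (git add a.txt): modified={none} staged={a.txt}
After op 4 (modify a.txt): modified={a.txt} staged={a.txt}
After op 5 (git reset b.txt): modified={a.txt} staged={a.txt}
After op 6 (modify c.txt): modified={a.txt, c.txt} staged={a.txt}
After op 7 (git add a.txt): modified={c.txt} staged={a.txt}
After op 8 (modify d.txt): modified={c.txt, d.txt} staged={a.txt}
After op 9 (git reset a.txt): modified={a.txt, c.txt, d.txt} staged={none}
After op 10 (git add c.txt): modified={a.txt, d.txt} staged={c.txt}
After op 11 (git commit): modified={a.txt, d.txt} staged={none}
After op 12 (modify c.txt): modified={a.txt, c.txt, d.txt} staged={none}
After op 13 (modify b.txt): modified={a.txt, b.txt, c.txt, d.txt} staged={none}
After op 14 (git add a.txt): modified={b.txt, c.txt, d.txt} staged={a.txt}
After op 15 (git add d.txt): modified={b.txt, c.txt} staged={a.txt, d.txt}
After op 16 (git add b.txt): modified={c.txt} staged={a.txt, b.txt, d.txt}
After op 17 (git add c.txt): modified={none} staged={a.txt, b.txt, c.txt, d.txt}
After op 18 (git add b.txt): modified={none} staged={a.txt, b.txt, c.txt, d.txt}
After op 19 (git commit): modified={none} staged={none}

Answer: none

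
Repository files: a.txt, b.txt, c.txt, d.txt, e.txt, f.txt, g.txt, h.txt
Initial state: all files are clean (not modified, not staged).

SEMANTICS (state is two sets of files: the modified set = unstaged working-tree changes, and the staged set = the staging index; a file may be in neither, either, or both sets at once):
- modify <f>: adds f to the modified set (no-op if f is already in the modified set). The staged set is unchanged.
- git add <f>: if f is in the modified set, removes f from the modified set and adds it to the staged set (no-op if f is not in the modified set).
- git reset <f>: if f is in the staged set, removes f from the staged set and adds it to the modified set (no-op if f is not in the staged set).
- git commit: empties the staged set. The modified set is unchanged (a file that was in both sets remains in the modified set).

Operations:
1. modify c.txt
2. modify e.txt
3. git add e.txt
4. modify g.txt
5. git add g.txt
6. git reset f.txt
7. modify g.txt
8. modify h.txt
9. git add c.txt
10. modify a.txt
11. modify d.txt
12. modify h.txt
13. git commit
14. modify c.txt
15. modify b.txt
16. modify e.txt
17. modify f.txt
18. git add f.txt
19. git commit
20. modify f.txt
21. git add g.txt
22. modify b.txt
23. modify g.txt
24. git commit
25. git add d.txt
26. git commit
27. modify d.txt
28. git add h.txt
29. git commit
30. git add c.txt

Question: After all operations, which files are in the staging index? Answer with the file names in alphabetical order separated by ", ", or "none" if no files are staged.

Answer: c.txt

Derivation:
After op 1 (modify c.txt): modified={c.txt} staged={none}
After op 2 (modify e.txt): modified={c.txt, e.txt} staged={none}
After op 3 (git add e.txt): modified={c.txt} staged={e.txt}
After op 4 (modify g.txt): modified={c.txt, g.txt} staged={e.txt}
After op 5 (git add g.txt): modified={c.txt} staged={e.txt, g.txt}
After op 6 (git reset f.txt): modified={c.txt} staged={e.txt, g.txt}
After op 7 (modify g.txt): modified={c.txt, g.txt} staged={e.txt, g.txt}
After op 8 (modify h.txt): modified={c.txt, g.txt, h.txt} staged={e.txt, g.txt}
After op 9 (git add c.txt): modified={g.txt, h.txt} staged={c.txt, e.txt, g.txt}
After op 10 (modify a.txt): modified={a.txt, g.txt, h.txt} staged={c.txt, e.txt, g.txt}
After op 11 (modify d.txt): modified={a.txt, d.txt, g.txt, h.txt} staged={c.txt, e.txt, g.txt}
After op 12 (modify h.txt): modified={a.txt, d.txt, g.txt, h.txt} staged={c.txt, e.txt, g.txt}
After op 13 (git commit): modified={a.txt, d.txt, g.txt, h.txt} staged={none}
After op 14 (modify c.txt): modified={a.txt, c.txt, d.txt, g.txt, h.txt} staged={none}
After op 15 (modify b.txt): modified={a.txt, b.txt, c.txt, d.txt, g.txt, h.txt} staged={none}
After op 16 (modify e.txt): modified={a.txt, b.txt, c.txt, d.txt, e.txt, g.txt, h.txt} staged={none}
After op 17 (modify f.txt): modified={a.txt, b.txt, c.txt, d.txt, e.txt, f.txt, g.txt, h.txt} staged={none}
After op 18 (git add f.txt): modified={a.txt, b.txt, c.txt, d.txt, e.txt, g.txt, h.txt} staged={f.txt}
After op 19 (git commit): modified={a.txt, b.txt, c.txt, d.txt, e.txt, g.txt, h.txt} staged={none}
After op 20 (modify f.txt): modified={a.txt, b.txt, c.txt, d.txt, e.txt, f.txt, g.txt, h.txt} staged={none}
After op 21 (git add g.txt): modified={a.txt, b.txt, c.txt, d.txt, e.txt, f.txt, h.txt} staged={g.txt}
After op 22 (modify b.txt): modified={a.txt, b.txt, c.txt, d.txt, e.txt, f.txt, h.txt} staged={g.txt}
After op 23 (modify g.txt): modified={a.txt, b.txt, c.txt, d.txt, e.txt, f.txt, g.txt, h.txt} staged={g.txt}
After op 24 (git commit): modified={a.txt, b.txt, c.txt, d.txt, e.txt, f.txt, g.txt, h.txt} staged={none}
After op 25 (git add d.txt): modified={a.txt, b.txt, c.txt, e.txt, f.txt, g.txt, h.txt} staged={d.txt}
After op 26 (git commit): modified={a.txt, b.txt, c.txt, e.txt, f.txt, g.txt, h.txt} staged={none}
After op 27 (modify d.txt): modified={a.txt, b.txt, c.txt, d.txt, e.txt, f.txt, g.txt, h.txt} staged={none}
After op 28 (git add h.txt): modified={a.txt, b.txt, c.txt, d.txt, e.txt, f.txt, g.txt} staged={h.txt}
After op 29 (git commit): modified={a.txt, b.txt, c.txt, d.txt, e.txt, f.txt, g.txt} staged={none}
After op 30 (git add c.txt): modified={a.txt, b.txt, d.txt, e.txt, f.txt, g.txt} staged={c.txt}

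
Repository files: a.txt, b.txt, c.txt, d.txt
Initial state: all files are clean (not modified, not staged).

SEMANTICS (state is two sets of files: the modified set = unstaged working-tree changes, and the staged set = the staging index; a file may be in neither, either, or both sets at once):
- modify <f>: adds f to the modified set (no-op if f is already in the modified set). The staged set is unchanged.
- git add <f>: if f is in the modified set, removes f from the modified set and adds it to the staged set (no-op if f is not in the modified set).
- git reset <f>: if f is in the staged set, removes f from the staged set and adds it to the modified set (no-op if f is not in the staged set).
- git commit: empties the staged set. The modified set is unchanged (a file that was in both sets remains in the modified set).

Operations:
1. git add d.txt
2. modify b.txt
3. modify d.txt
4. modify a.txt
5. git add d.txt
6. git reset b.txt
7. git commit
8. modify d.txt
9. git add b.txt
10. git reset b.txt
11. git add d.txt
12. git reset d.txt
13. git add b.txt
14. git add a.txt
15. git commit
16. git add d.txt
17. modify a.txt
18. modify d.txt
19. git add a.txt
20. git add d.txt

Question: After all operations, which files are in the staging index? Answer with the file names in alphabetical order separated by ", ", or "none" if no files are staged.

After op 1 (git add d.txt): modified={none} staged={none}
After op 2 (modify b.txt): modified={b.txt} staged={none}
After op 3 (modify d.txt): modified={b.txt, d.txt} staged={none}
After op 4 (modify a.txt): modified={a.txt, b.txt, d.txt} staged={none}
After op 5 (git add d.txt): modified={a.txt, b.txt} staged={d.txt}
After op 6 (git reset b.txt): modified={a.txt, b.txt} staged={d.txt}
After op 7 (git commit): modified={a.txt, b.txt} staged={none}
After op 8 (modify d.txt): modified={a.txt, b.txt, d.txt} staged={none}
After op 9 (git add b.txt): modified={a.txt, d.txt} staged={b.txt}
After op 10 (git reset b.txt): modified={a.txt, b.txt, d.txt} staged={none}
After op 11 (git add d.txt): modified={a.txt, b.txt} staged={d.txt}
After op 12 (git reset d.txt): modified={a.txt, b.txt, d.txt} staged={none}
After op 13 (git add b.txt): modified={a.txt, d.txt} staged={b.txt}
After op 14 (git add a.txt): modified={d.txt} staged={a.txt, b.txt}
After op 15 (git commit): modified={d.txt} staged={none}
After op 16 (git add d.txt): modified={none} staged={d.txt}
After op 17 (modify a.txt): modified={a.txt} staged={d.txt}
After op 18 (modify d.txt): modified={a.txt, d.txt} staged={d.txt}
After op 19 (git add a.txt): modified={d.txt} staged={a.txt, d.txt}
After op 20 (git add d.txt): modified={none} staged={a.txt, d.txt}

Answer: a.txt, d.txt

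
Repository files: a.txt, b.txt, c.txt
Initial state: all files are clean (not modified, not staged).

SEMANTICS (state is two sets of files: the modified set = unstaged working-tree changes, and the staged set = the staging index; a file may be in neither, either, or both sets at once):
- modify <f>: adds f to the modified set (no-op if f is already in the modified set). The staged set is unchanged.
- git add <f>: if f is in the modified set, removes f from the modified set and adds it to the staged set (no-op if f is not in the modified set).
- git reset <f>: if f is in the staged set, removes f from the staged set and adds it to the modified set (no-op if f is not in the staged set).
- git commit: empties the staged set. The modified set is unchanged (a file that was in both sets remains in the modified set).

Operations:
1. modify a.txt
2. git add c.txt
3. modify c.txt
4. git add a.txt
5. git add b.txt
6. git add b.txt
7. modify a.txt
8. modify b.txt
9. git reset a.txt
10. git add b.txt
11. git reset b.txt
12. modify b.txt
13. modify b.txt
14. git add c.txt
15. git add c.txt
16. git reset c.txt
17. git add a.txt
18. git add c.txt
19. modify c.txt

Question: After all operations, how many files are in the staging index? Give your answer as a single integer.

After op 1 (modify a.txt): modified={a.txt} staged={none}
After op 2 (git add c.txt): modified={a.txt} staged={none}
After op 3 (modify c.txt): modified={a.txt, c.txt} staged={none}
After op 4 (git add a.txt): modified={c.txt} staged={a.txt}
After op 5 (git add b.txt): modified={c.txt} staged={a.txt}
After op 6 (git add b.txt): modified={c.txt} staged={a.txt}
After op 7 (modify a.txt): modified={a.txt, c.txt} staged={a.txt}
After op 8 (modify b.txt): modified={a.txt, b.txt, c.txt} staged={a.txt}
After op 9 (git reset a.txt): modified={a.txt, b.txt, c.txt} staged={none}
After op 10 (git add b.txt): modified={a.txt, c.txt} staged={b.txt}
After op 11 (git reset b.txt): modified={a.txt, b.txt, c.txt} staged={none}
After op 12 (modify b.txt): modified={a.txt, b.txt, c.txt} staged={none}
After op 13 (modify b.txt): modified={a.txt, b.txt, c.txt} staged={none}
After op 14 (git add c.txt): modified={a.txt, b.txt} staged={c.txt}
After op 15 (git add c.txt): modified={a.txt, b.txt} staged={c.txt}
After op 16 (git reset c.txt): modified={a.txt, b.txt, c.txt} staged={none}
After op 17 (git add a.txt): modified={b.txt, c.txt} staged={a.txt}
After op 18 (git add c.txt): modified={b.txt} staged={a.txt, c.txt}
After op 19 (modify c.txt): modified={b.txt, c.txt} staged={a.txt, c.txt}
Final staged set: {a.txt, c.txt} -> count=2

Answer: 2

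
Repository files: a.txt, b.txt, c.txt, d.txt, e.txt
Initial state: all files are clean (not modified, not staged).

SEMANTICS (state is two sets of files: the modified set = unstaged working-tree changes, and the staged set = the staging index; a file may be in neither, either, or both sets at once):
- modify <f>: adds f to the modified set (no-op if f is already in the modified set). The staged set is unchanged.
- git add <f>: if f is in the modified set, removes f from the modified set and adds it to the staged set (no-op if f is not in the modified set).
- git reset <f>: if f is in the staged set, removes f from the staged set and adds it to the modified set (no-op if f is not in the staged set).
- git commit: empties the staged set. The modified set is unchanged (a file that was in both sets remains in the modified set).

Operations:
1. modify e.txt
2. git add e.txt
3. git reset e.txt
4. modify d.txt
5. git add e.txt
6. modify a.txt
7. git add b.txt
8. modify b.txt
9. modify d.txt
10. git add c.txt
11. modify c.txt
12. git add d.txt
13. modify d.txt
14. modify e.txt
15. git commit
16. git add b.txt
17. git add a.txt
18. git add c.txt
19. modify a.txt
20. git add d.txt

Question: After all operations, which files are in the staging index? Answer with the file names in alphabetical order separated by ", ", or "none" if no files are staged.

Answer: a.txt, b.txt, c.txt, d.txt

Derivation:
After op 1 (modify e.txt): modified={e.txt} staged={none}
After op 2 (git add e.txt): modified={none} staged={e.txt}
After op 3 (git reset e.txt): modified={e.txt} staged={none}
After op 4 (modify d.txt): modified={d.txt, e.txt} staged={none}
After op 5 (git add e.txt): modified={d.txt} staged={e.txt}
After op 6 (modify a.txt): modified={a.txt, d.txt} staged={e.txt}
After op 7 (git add b.txt): modified={a.txt, d.txt} staged={e.txt}
After op 8 (modify b.txt): modified={a.txt, b.txt, d.txt} staged={e.txt}
After op 9 (modify d.txt): modified={a.txt, b.txt, d.txt} staged={e.txt}
After op 10 (git add c.txt): modified={a.txt, b.txt, d.txt} staged={e.txt}
After op 11 (modify c.txt): modified={a.txt, b.txt, c.txt, d.txt} staged={e.txt}
After op 12 (git add d.txt): modified={a.txt, b.txt, c.txt} staged={d.txt, e.txt}
After op 13 (modify d.txt): modified={a.txt, b.txt, c.txt, d.txt} staged={d.txt, e.txt}
After op 14 (modify e.txt): modified={a.txt, b.txt, c.txt, d.txt, e.txt} staged={d.txt, e.txt}
After op 15 (git commit): modified={a.txt, b.txt, c.txt, d.txt, e.txt} staged={none}
After op 16 (git add b.txt): modified={a.txt, c.txt, d.txt, e.txt} staged={b.txt}
After op 17 (git add a.txt): modified={c.txt, d.txt, e.txt} staged={a.txt, b.txt}
After op 18 (git add c.txt): modified={d.txt, e.txt} staged={a.txt, b.txt, c.txt}
After op 19 (modify a.txt): modified={a.txt, d.txt, e.txt} staged={a.txt, b.txt, c.txt}
After op 20 (git add d.txt): modified={a.txt, e.txt} staged={a.txt, b.txt, c.txt, d.txt}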